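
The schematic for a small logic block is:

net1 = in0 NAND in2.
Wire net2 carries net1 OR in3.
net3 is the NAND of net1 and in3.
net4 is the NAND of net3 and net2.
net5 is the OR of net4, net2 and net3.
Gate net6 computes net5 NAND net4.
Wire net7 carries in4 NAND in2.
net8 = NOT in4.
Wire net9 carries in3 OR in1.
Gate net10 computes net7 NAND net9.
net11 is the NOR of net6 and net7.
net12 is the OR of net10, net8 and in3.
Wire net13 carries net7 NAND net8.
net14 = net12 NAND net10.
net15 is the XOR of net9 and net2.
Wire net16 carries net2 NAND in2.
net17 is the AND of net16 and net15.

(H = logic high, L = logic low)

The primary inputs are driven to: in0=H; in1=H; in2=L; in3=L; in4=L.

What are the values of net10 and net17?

net10 = L, net17 = L

net1 = in0 NAND in2 = H NAND L = H
net2 = net1 OR in3 = H OR L = H
net7 = in4 NAND in2 = L NAND L = H
net9 = in3 OR in1 = L OR H = H
net10 = net7 NAND net9 = H NAND H = L
net15 = net9 XOR net2 = H XOR H = L
net16 = net2 NAND in2 = H NAND L = H
net17 = net16 AND net15 = H AND L = L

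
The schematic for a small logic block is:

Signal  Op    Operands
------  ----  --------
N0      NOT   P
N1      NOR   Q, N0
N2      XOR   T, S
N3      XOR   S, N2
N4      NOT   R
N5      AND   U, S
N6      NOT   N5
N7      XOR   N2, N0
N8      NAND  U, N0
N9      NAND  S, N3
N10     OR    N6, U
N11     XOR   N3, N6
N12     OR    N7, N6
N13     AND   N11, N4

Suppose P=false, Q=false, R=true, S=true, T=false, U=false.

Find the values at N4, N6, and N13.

N4 = false, N6 = true, N13 = false

N2 = T XOR S = false XOR true = true
N3 = S XOR N2 = true XOR true = false
N4 = NOT R = NOT true = false
N5 = U AND S = false AND true = false
N6 = NOT N5 = NOT false = true
N11 = N3 XOR N6 = false XOR true = true
N13 = N11 AND N4 = true AND false = false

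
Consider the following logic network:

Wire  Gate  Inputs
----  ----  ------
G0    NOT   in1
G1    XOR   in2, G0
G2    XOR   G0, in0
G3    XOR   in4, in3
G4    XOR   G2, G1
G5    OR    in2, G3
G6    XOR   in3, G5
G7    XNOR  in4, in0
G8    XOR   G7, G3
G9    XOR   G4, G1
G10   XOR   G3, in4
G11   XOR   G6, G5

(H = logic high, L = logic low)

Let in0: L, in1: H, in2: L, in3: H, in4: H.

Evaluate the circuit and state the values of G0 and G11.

G0 = NOT in1 = NOT H = L
G3 = in4 XOR in3 = H XOR H = L
G5 = in2 OR G3 = L OR L = L
G6 = in3 XOR G5 = H XOR L = H
G11 = G6 XOR G5 = H XOR L = H

G0 = L, G11 = H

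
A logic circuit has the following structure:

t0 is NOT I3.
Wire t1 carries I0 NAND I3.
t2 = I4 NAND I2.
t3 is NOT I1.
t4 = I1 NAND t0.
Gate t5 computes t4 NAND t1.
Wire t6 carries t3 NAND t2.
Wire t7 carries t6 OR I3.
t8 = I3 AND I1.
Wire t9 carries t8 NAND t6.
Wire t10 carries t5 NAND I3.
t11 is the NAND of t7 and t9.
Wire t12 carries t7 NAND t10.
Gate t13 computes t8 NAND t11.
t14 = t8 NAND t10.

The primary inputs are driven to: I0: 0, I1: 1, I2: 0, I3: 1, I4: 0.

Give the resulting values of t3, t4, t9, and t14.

t0 = NOT I3 = NOT 1 = 0
t1 = I0 NAND I3 = 0 NAND 1 = 1
t2 = I4 NAND I2 = 0 NAND 0 = 1
t3 = NOT I1 = NOT 1 = 0
t4 = I1 NAND t0 = 1 NAND 0 = 1
t5 = t4 NAND t1 = 1 NAND 1 = 0
t6 = t3 NAND t2 = 0 NAND 1 = 1
t8 = I3 AND I1 = 1 AND 1 = 1
t9 = t8 NAND t6 = 1 NAND 1 = 0
t10 = t5 NAND I3 = 0 NAND 1 = 1
t14 = t8 NAND t10 = 1 NAND 1 = 0

t3 = 0, t4 = 1, t9 = 0, t14 = 0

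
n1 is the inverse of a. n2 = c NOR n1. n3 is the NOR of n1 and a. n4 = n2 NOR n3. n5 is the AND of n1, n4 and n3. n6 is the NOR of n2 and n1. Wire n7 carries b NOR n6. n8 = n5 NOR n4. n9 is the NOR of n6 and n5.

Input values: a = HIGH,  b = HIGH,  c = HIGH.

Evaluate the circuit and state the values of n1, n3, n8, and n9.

n1 = NOT a = NOT HIGH = LOW
n2 = c NOR n1 = HIGH NOR LOW = LOW
n3 = n1 NOR a = LOW NOR HIGH = LOW
n4 = n2 NOR n3 = LOW NOR LOW = HIGH
n5 = n1 AND n4 AND n3 = LOW AND HIGH AND LOW = LOW
n6 = n2 NOR n1 = LOW NOR LOW = HIGH
n8 = n5 NOR n4 = LOW NOR HIGH = LOW
n9 = n6 NOR n5 = HIGH NOR LOW = LOW

n1 = LOW; n3 = LOW; n8 = LOW; n9 = LOW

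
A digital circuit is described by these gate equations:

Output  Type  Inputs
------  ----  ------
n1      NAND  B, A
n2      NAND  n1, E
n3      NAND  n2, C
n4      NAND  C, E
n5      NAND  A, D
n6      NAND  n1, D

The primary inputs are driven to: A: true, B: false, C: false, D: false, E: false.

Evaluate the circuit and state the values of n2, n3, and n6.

n2 = true, n3 = true, n6 = true

n1 = B NAND A = false NAND true = true
n2 = n1 NAND E = true NAND false = true
n3 = n2 NAND C = true NAND false = true
n6 = n1 NAND D = true NAND false = true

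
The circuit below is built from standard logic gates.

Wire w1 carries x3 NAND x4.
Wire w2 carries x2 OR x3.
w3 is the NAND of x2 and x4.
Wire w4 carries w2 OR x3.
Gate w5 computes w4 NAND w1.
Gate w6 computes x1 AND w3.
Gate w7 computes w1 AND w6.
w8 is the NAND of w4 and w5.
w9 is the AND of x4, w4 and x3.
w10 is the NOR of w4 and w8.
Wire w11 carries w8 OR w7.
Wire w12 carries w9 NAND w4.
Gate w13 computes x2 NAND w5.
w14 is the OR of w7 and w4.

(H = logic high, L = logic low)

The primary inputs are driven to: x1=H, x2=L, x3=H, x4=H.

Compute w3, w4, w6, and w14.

w3 = H; w4 = H; w6 = H; w14 = H

w1 = x3 NAND x4 = H NAND H = L
w2 = x2 OR x3 = L OR H = H
w3 = x2 NAND x4 = L NAND H = H
w4 = w2 OR x3 = H OR H = H
w6 = x1 AND w3 = H AND H = H
w7 = w1 AND w6 = L AND H = L
w14 = w7 OR w4 = L OR H = H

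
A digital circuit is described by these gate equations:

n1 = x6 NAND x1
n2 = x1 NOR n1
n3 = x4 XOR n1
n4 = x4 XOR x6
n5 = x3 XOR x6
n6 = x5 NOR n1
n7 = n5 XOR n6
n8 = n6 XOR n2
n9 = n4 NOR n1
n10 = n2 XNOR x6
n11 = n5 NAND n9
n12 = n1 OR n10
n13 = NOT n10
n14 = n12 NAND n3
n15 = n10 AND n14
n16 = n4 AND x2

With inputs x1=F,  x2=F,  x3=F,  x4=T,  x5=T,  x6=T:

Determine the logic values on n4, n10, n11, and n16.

n4 = F, n10 = F, n11 = T, n16 = F

n1 = x6 NAND x1 = T NAND F = T
n2 = x1 NOR n1 = F NOR T = F
n4 = x4 XOR x6 = T XOR T = F
n5 = x3 XOR x6 = F XOR T = T
n9 = n4 NOR n1 = F NOR T = F
n10 = n2 XNOR x6 = F XNOR T = F
n11 = n5 NAND n9 = T NAND F = T
n16 = n4 AND x2 = F AND F = F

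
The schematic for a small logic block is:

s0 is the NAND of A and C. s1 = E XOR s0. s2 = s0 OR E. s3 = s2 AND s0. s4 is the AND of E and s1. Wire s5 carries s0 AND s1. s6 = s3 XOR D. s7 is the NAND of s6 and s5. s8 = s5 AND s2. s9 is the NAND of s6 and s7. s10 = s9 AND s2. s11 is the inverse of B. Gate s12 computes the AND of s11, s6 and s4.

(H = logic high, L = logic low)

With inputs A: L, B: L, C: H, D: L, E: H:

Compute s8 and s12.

s0 = A NAND C = L NAND H = H
s1 = E XOR s0 = H XOR H = L
s2 = s0 OR E = H OR H = H
s3 = s2 AND s0 = H AND H = H
s4 = E AND s1 = H AND L = L
s5 = s0 AND s1 = H AND L = L
s6 = s3 XOR D = H XOR L = H
s8 = s5 AND s2 = L AND H = L
s11 = NOT B = NOT L = H
s12 = s11 AND s6 AND s4 = H AND H AND L = L

s8 = L; s12 = L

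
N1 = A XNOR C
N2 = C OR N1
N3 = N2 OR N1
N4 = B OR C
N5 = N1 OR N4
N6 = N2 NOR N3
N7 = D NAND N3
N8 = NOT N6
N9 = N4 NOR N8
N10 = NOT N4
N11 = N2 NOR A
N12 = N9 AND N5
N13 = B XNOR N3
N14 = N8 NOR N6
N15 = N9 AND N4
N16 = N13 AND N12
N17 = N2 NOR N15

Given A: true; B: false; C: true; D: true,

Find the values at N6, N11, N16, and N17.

N6 = false  N11 = false  N16 = false  N17 = false

N1 = A XNOR C = true XNOR true = true
N2 = C OR N1 = true OR true = true
N3 = N2 OR N1 = true OR true = true
N4 = B OR C = false OR true = true
N5 = N1 OR N4 = true OR true = true
N6 = N2 NOR N3 = true NOR true = false
N8 = NOT N6 = NOT false = true
N9 = N4 NOR N8 = true NOR true = false
N11 = N2 NOR A = true NOR true = false
N12 = N9 AND N5 = false AND true = false
N13 = B XNOR N3 = false XNOR true = false
N15 = N9 AND N4 = false AND true = false
N16 = N13 AND N12 = false AND false = false
N17 = N2 NOR N15 = true NOR false = false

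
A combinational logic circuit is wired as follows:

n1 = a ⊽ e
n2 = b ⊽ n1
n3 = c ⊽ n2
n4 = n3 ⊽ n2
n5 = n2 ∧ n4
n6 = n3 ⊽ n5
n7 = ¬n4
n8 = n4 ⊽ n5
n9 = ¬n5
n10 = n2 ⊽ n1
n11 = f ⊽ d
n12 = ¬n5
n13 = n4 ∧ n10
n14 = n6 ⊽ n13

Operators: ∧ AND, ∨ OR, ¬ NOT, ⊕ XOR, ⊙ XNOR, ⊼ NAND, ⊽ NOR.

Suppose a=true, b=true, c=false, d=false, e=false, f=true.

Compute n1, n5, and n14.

n1 = false; n5 = false; n14 = true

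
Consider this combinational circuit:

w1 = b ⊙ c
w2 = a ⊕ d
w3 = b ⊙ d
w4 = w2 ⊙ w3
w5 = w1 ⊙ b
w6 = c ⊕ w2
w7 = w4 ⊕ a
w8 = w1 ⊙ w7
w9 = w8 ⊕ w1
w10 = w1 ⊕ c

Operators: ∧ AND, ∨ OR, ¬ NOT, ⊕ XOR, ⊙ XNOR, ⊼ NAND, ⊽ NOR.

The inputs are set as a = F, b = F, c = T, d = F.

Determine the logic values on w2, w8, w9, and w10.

w1 = b XNOR c = F XNOR T = F
w2 = a XOR d = F XOR F = F
w3 = b XNOR d = F XNOR F = T
w4 = w2 XNOR w3 = F XNOR T = F
w7 = w4 XOR a = F XOR F = F
w8 = w1 XNOR w7 = F XNOR F = T
w9 = w8 XOR w1 = T XOR F = T
w10 = w1 XOR c = F XOR T = T

w2 = F  w8 = T  w9 = T  w10 = T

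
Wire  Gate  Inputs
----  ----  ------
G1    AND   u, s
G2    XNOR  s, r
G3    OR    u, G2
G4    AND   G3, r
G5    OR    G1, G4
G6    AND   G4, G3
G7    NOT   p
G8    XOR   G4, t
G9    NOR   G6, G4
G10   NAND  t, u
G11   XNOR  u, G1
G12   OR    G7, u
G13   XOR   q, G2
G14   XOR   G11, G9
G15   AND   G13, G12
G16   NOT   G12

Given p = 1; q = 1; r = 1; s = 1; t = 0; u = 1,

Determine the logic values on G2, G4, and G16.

G2 = s XNOR r = 1 XNOR 1 = 1
G3 = u OR G2 = 1 OR 1 = 1
G4 = G3 AND r = 1 AND 1 = 1
G7 = NOT p = NOT 1 = 0
G12 = G7 OR u = 0 OR 1 = 1
G16 = NOT G12 = NOT 1 = 0

G2 = 1, G4 = 1, G16 = 0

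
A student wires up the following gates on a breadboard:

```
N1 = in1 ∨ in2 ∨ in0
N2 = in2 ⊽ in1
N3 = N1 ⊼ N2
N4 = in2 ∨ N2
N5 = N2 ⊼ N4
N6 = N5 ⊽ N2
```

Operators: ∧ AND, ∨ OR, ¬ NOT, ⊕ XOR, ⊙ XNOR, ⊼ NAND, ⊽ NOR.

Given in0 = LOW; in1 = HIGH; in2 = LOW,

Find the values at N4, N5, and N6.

N4 = LOW, N5 = HIGH, N6 = LOW

N2 = in2 NOR in1 = LOW NOR HIGH = LOW
N4 = in2 OR N2 = LOW OR LOW = LOW
N5 = N2 NAND N4 = LOW NAND LOW = HIGH
N6 = N5 NOR N2 = HIGH NOR LOW = LOW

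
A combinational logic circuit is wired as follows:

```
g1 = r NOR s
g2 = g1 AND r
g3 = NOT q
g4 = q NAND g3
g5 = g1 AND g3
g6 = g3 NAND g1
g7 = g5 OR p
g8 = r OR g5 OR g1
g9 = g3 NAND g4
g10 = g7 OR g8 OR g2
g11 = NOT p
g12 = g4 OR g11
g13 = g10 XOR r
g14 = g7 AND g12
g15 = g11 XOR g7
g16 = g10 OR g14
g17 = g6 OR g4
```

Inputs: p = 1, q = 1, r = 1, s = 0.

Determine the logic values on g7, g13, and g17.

g7 = 1  g13 = 0  g17 = 1

g1 = r NOR s = 1 NOR 0 = 0
g2 = g1 AND r = 0 AND 1 = 0
g3 = NOT q = NOT 1 = 0
g4 = q NAND g3 = 1 NAND 0 = 1
g5 = g1 AND g3 = 0 AND 0 = 0
g6 = g3 NAND g1 = 0 NAND 0 = 1
g7 = g5 OR p = 0 OR 1 = 1
g8 = r OR g5 OR g1 = 1 OR 0 OR 0 = 1
g10 = g7 OR g8 OR g2 = 1 OR 1 OR 0 = 1
g13 = g10 XOR r = 1 XOR 1 = 0
g17 = g6 OR g4 = 1 OR 1 = 1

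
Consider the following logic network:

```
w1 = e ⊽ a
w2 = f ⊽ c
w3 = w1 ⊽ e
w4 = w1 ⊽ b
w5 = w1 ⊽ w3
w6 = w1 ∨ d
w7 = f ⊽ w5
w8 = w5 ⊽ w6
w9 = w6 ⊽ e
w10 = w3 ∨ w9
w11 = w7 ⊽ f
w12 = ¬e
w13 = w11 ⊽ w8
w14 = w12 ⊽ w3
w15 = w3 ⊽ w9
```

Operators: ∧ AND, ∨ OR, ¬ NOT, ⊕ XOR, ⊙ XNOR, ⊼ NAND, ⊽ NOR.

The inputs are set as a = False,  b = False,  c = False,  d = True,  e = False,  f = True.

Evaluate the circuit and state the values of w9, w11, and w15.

w9 = False, w11 = False, w15 = True

w1 = e NOR a = False NOR False = True
w3 = w1 NOR e = True NOR False = False
w5 = w1 NOR w3 = True NOR False = False
w6 = w1 OR d = True OR True = True
w7 = f NOR w5 = True NOR False = False
w9 = w6 NOR e = True NOR False = False
w11 = w7 NOR f = False NOR True = False
w15 = w3 NOR w9 = False NOR False = True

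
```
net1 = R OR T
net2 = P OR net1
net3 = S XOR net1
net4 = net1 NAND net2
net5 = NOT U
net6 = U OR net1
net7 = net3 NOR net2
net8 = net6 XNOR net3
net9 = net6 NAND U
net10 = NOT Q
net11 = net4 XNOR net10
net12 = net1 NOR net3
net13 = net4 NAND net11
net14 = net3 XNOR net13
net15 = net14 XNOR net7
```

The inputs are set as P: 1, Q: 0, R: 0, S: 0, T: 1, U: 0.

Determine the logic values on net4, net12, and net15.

net4 = 0; net12 = 0; net15 = 0

net1 = R OR T = 0 OR 1 = 1
net2 = P OR net1 = 1 OR 1 = 1
net3 = S XOR net1 = 0 XOR 1 = 1
net4 = net1 NAND net2 = 1 NAND 1 = 0
net7 = net3 NOR net2 = 1 NOR 1 = 0
net10 = NOT Q = NOT 0 = 1
net11 = net4 XNOR net10 = 0 XNOR 1 = 0
net12 = net1 NOR net3 = 1 NOR 1 = 0
net13 = net4 NAND net11 = 0 NAND 0 = 1
net14 = net3 XNOR net13 = 1 XNOR 1 = 1
net15 = net14 XNOR net7 = 1 XNOR 0 = 0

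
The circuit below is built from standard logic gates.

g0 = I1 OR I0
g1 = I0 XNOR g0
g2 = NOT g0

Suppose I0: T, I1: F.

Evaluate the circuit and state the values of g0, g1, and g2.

g0 = I1 OR I0 = F OR T = T
g1 = I0 XNOR g0 = T XNOR T = T
g2 = NOT g0 = NOT T = F

g0 = T, g1 = T, g2 = F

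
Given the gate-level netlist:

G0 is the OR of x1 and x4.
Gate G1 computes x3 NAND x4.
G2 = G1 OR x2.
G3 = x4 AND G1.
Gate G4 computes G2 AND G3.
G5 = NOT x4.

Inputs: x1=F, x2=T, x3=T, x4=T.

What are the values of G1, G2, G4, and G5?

G1 = F, G2 = T, G4 = F, G5 = F

G1 = x3 NAND x4 = T NAND T = F
G2 = G1 OR x2 = F OR T = T
G3 = x4 AND G1 = T AND F = F
G4 = G2 AND G3 = T AND F = F
G5 = NOT x4 = NOT T = F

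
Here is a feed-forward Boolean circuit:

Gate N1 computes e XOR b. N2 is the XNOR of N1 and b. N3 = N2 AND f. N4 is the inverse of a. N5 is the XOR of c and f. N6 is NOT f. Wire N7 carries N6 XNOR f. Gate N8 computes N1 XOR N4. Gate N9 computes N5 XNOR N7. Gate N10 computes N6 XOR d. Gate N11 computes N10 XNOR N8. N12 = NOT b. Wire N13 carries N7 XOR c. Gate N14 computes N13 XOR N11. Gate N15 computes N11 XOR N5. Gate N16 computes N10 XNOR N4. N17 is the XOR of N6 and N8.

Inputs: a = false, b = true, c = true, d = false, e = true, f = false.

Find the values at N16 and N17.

N1 = e XOR b = true XOR true = false
N4 = NOT a = NOT false = true
N6 = NOT f = NOT false = true
N8 = N1 XOR N4 = false XOR true = true
N10 = N6 XOR d = true XOR false = true
N16 = N10 XNOR N4 = true XNOR true = true
N17 = N6 XOR N8 = true XOR true = false

N16 = true  N17 = false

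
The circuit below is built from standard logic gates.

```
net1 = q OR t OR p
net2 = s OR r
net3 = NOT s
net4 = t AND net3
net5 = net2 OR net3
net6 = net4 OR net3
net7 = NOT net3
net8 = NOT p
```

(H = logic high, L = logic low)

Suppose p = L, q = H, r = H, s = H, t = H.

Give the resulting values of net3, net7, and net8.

net3 = NOT s = NOT H = L
net7 = NOT net3 = NOT L = H
net8 = NOT p = NOT L = H

net3 = L, net7 = H, net8 = H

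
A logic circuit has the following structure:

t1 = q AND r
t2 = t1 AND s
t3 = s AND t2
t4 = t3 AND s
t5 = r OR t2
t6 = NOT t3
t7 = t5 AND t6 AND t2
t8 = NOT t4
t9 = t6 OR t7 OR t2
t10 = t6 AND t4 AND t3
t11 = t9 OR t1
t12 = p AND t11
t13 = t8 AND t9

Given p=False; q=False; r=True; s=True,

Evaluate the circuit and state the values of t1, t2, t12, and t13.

t1 = q AND r = False AND True = False
t2 = t1 AND s = False AND True = False
t3 = s AND t2 = True AND False = False
t4 = t3 AND s = False AND True = False
t5 = r OR t2 = True OR False = True
t6 = NOT t3 = NOT False = True
t7 = t5 AND t6 AND t2 = True AND True AND False = False
t8 = NOT t4 = NOT False = True
t9 = t6 OR t7 OR t2 = True OR False OR False = True
t11 = t9 OR t1 = True OR False = True
t12 = p AND t11 = False AND True = False
t13 = t8 AND t9 = True AND True = True

t1 = False  t2 = False  t12 = False  t13 = True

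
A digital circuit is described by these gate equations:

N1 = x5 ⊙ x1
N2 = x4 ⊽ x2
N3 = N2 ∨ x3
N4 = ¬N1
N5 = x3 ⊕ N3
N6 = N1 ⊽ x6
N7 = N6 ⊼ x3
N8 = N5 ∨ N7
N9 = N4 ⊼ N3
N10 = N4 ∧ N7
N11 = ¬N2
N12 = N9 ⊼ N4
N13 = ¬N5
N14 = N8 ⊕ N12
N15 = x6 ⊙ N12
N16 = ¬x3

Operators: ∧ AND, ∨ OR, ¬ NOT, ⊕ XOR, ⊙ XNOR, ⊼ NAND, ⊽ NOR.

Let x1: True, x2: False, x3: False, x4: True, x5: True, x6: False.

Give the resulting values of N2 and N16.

N2 = x4 NOR x2 = True NOR False = False
N16 = NOT x3 = NOT False = True

N2 = False, N16 = True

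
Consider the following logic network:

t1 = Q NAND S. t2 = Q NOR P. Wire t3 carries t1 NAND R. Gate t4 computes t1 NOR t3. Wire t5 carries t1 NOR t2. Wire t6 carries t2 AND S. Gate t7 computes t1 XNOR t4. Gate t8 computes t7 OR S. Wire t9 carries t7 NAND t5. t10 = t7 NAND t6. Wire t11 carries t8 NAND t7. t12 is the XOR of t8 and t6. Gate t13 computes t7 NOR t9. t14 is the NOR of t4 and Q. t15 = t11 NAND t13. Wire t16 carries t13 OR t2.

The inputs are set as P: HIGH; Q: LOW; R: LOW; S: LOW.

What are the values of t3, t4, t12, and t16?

t3 = HIGH; t4 = LOW; t12 = LOW; t16 = LOW

t1 = Q NAND S = LOW NAND LOW = HIGH
t2 = Q NOR P = LOW NOR HIGH = LOW
t3 = t1 NAND R = HIGH NAND LOW = HIGH
t4 = t1 NOR t3 = HIGH NOR HIGH = LOW
t5 = t1 NOR t2 = HIGH NOR LOW = LOW
t6 = t2 AND S = LOW AND LOW = LOW
t7 = t1 XNOR t4 = HIGH XNOR LOW = LOW
t8 = t7 OR S = LOW OR LOW = LOW
t9 = t7 NAND t5 = LOW NAND LOW = HIGH
t12 = t8 XOR t6 = LOW XOR LOW = LOW
t13 = t7 NOR t9 = LOW NOR HIGH = LOW
t16 = t13 OR t2 = LOW OR LOW = LOW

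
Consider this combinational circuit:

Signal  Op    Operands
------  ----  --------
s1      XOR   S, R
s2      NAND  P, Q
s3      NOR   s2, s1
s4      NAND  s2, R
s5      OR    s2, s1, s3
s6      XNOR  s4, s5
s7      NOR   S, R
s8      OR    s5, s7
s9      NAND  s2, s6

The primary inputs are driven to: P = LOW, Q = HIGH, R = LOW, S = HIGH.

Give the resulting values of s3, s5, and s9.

s1 = S XOR R = HIGH XOR LOW = HIGH
s2 = P NAND Q = LOW NAND HIGH = HIGH
s3 = s2 NOR s1 = HIGH NOR HIGH = LOW
s4 = s2 NAND R = HIGH NAND LOW = HIGH
s5 = s2 OR s1 OR s3 = HIGH OR HIGH OR LOW = HIGH
s6 = s4 XNOR s5 = HIGH XNOR HIGH = HIGH
s9 = s2 NAND s6 = HIGH NAND HIGH = LOW

s3 = LOW, s5 = HIGH, s9 = LOW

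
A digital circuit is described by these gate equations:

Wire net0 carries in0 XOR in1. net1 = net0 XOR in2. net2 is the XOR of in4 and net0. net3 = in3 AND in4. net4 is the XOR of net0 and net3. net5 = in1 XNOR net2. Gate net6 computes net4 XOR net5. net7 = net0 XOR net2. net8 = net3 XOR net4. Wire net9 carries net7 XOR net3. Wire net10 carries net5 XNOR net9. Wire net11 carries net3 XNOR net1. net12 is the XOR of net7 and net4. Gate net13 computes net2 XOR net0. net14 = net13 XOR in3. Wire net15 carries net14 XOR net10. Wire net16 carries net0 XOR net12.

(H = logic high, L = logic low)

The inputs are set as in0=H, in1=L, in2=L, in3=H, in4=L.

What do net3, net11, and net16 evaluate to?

net3 = L; net11 = L; net16 = L

net0 = in0 XOR in1 = H XOR L = H
net1 = net0 XOR in2 = H XOR L = H
net2 = in4 XOR net0 = L XOR H = H
net3 = in3 AND in4 = H AND L = L
net4 = net0 XOR net3 = H XOR L = H
net7 = net0 XOR net2 = H XOR H = L
net11 = net3 XNOR net1 = L XNOR H = L
net12 = net7 XOR net4 = L XOR H = H
net16 = net0 XOR net12 = H XOR H = L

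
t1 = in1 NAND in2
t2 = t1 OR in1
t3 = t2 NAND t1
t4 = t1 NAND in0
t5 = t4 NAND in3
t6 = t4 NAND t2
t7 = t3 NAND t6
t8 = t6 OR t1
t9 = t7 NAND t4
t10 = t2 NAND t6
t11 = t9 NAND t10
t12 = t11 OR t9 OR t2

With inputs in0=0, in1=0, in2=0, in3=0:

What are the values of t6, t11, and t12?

t6 = 0, t11 = 1, t12 = 1

t1 = in1 NAND in2 = 0 NAND 0 = 1
t2 = t1 OR in1 = 1 OR 0 = 1
t3 = t2 NAND t1 = 1 NAND 1 = 0
t4 = t1 NAND in0 = 1 NAND 0 = 1
t6 = t4 NAND t2 = 1 NAND 1 = 0
t7 = t3 NAND t6 = 0 NAND 0 = 1
t9 = t7 NAND t4 = 1 NAND 1 = 0
t10 = t2 NAND t6 = 1 NAND 0 = 1
t11 = t9 NAND t10 = 0 NAND 1 = 1
t12 = t11 OR t9 OR t2 = 1 OR 0 OR 1 = 1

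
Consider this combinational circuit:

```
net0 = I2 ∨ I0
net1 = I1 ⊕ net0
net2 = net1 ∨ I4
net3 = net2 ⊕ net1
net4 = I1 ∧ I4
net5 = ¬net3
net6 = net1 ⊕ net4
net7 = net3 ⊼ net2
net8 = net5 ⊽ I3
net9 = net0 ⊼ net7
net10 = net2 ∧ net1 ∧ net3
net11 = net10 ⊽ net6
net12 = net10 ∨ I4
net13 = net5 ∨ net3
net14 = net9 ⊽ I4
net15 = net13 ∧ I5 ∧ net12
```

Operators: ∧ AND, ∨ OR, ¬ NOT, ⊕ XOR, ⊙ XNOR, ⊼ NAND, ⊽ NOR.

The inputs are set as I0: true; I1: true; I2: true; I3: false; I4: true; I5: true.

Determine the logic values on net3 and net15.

net3 = true  net15 = true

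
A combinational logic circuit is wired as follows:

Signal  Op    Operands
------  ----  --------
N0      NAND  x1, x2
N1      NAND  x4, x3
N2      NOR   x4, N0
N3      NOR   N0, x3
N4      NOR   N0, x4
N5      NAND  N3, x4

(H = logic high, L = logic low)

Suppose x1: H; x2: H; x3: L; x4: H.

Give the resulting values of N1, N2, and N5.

N1 = H  N2 = L  N5 = L

N0 = x1 NAND x2 = H NAND H = L
N1 = x4 NAND x3 = H NAND L = H
N2 = x4 NOR N0 = H NOR L = L
N3 = N0 NOR x3 = L NOR L = H
N5 = N3 NAND x4 = H NAND H = L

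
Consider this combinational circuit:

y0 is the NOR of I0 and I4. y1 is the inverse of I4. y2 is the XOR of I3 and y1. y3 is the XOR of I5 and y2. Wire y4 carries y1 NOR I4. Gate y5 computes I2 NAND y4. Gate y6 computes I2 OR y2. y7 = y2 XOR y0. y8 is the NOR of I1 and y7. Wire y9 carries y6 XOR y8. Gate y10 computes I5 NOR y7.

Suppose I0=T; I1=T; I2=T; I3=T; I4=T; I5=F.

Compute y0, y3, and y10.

y0 = F, y3 = T, y10 = F

y0 = I0 NOR I4 = T NOR T = F
y1 = NOT I4 = NOT T = F
y2 = I3 XOR y1 = T XOR F = T
y3 = I5 XOR y2 = F XOR T = T
y7 = y2 XOR y0 = T XOR F = T
y10 = I5 NOR y7 = F NOR T = F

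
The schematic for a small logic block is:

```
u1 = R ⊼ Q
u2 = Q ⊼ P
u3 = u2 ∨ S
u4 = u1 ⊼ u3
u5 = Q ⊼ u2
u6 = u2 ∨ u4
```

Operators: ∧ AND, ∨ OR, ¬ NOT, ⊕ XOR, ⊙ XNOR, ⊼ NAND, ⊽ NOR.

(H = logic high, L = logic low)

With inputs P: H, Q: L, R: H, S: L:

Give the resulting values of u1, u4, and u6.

u1 = H; u4 = L; u6 = H

u1 = R NAND Q = H NAND L = H
u2 = Q NAND P = L NAND H = H
u3 = u2 OR S = H OR L = H
u4 = u1 NAND u3 = H NAND H = L
u6 = u2 OR u4 = H OR L = H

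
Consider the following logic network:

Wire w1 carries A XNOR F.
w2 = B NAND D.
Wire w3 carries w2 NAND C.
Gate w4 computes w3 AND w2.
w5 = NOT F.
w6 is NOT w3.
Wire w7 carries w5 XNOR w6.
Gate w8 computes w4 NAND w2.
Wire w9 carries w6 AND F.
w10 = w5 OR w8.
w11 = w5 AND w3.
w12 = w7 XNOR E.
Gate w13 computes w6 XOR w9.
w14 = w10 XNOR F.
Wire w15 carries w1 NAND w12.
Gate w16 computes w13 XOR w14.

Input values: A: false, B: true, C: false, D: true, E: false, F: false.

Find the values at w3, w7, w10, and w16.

w3 = true, w7 = false, w10 = true, w16 = false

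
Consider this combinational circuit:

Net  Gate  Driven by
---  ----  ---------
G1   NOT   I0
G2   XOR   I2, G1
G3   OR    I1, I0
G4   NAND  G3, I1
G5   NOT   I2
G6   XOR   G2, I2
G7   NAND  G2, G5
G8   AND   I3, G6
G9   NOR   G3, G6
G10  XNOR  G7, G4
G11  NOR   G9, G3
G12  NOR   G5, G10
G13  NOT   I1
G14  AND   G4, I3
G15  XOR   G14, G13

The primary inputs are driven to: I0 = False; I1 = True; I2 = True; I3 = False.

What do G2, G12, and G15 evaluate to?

G2 = False  G12 = True  G15 = False

G1 = NOT I0 = NOT False = True
G2 = I2 XOR G1 = True XOR True = False
G3 = I1 OR I0 = True OR False = True
G4 = G3 NAND I1 = True NAND True = False
G5 = NOT I2 = NOT True = False
G7 = G2 NAND G5 = False NAND False = True
G10 = G7 XNOR G4 = True XNOR False = False
G12 = G5 NOR G10 = False NOR False = True
G13 = NOT I1 = NOT True = False
G14 = G4 AND I3 = False AND False = False
G15 = G14 XOR G13 = False XOR False = False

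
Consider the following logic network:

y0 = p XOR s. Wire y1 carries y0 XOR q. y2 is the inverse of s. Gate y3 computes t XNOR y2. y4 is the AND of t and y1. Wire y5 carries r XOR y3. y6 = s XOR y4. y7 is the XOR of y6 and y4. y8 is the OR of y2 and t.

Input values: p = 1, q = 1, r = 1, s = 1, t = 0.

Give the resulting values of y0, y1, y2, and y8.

y0 = p XOR s = 1 XOR 1 = 0
y1 = y0 XOR q = 0 XOR 1 = 1
y2 = NOT s = NOT 1 = 0
y8 = y2 OR t = 0 OR 0 = 0

y0 = 0, y1 = 1, y2 = 0, y8 = 0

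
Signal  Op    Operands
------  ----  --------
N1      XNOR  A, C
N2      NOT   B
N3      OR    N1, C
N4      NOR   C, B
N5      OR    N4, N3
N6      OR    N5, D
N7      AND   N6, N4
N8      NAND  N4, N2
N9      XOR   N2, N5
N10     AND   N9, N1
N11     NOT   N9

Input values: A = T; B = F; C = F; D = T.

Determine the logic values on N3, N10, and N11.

N3 = F; N10 = F; N11 = T

N1 = A XNOR C = T XNOR F = F
N2 = NOT B = NOT F = T
N3 = N1 OR C = F OR F = F
N4 = C NOR B = F NOR F = T
N5 = N4 OR N3 = T OR F = T
N9 = N2 XOR N5 = T XOR T = F
N10 = N9 AND N1 = F AND F = F
N11 = NOT N9 = NOT F = T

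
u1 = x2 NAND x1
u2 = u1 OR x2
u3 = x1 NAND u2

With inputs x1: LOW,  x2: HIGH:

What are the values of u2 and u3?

u2 = HIGH, u3 = HIGH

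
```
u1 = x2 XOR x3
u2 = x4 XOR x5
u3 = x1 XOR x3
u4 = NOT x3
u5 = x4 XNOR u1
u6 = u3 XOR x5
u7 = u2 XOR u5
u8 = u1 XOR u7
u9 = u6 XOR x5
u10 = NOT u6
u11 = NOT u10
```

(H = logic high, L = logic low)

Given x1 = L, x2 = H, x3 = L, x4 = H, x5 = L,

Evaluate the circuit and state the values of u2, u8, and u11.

u2 = H, u8 = H, u11 = L

u1 = x2 XOR x3 = H XOR L = H
u2 = x4 XOR x5 = H XOR L = H
u3 = x1 XOR x3 = L XOR L = L
u5 = x4 XNOR u1 = H XNOR H = H
u6 = u3 XOR x5 = L XOR L = L
u7 = u2 XOR u5 = H XOR H = L
u8 = u1 XOR u7 = H XOR L = H
u10 = NOT u6 = NOT L = H
u11 = NOT u10 = NOT H = L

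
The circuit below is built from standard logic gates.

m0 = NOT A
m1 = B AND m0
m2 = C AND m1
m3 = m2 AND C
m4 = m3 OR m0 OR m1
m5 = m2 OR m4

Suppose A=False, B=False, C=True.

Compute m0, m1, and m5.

m0 = NOT A = NOT False = True
m1 = B AND m0 = False AND True = False
m2 = C AND m1 = True AND False = False
m3 = m2 AND C = False AND True = False
m4 = m3 OR m0 OR m1 = False OR True OR False = True
m5 = m2 OR m4 = False OR True = True

m0 = True, m1 = False, m5 = True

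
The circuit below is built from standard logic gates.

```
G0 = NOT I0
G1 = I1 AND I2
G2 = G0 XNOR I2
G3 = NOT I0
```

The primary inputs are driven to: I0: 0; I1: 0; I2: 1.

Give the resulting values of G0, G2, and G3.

G0 = NOT I0 = NOT 0 = 1
G2 = G0 XNOR I2 = 1 XNOR 1 = 1
G3 = NOT I0 = NOT 0 = 1

G0 = 1; G2 = 1; G3 = 1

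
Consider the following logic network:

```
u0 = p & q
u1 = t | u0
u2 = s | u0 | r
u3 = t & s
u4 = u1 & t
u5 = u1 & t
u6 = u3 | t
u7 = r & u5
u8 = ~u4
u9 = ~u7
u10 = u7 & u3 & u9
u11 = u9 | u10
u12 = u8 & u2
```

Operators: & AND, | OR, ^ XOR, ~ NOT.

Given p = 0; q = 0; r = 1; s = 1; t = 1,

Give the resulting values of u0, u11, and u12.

u0 = 0, u11 = 0, u12 = 0

u0 = p AND q = 0 AND 0 = 0
u1 = t OR u0 = 1 OR 0 = 1
u2 = s OR u0 OR r = 1 OR 0 OR 1 = 1
u3 = t AND s = 1 AND 1 = 1
u4 = u1 AND t = 1 AND 1 = 1
u5 = u1 AND t = 1 AND 1 = 1
u7 = r AND u5 = 1 AND 1 = 1
u8 = NOT u4 = NOT 1 = 0
u9 = NOT u7 = NOT 1 = 0
u10 = u7 AND u3 AND u9 = 1 AND 1 AND 0 = 0
u11 = u9 OR u10 = 0 OR 0 = 0
u12 = u8 AND u2 = 0 AND 1 = 0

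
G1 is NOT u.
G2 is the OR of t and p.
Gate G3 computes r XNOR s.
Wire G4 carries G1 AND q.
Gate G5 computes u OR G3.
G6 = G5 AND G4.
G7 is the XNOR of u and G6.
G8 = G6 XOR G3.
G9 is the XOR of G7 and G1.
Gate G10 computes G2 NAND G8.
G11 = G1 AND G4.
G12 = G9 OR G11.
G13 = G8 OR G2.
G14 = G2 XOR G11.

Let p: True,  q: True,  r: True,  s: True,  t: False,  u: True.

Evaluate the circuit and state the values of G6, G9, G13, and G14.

G6 = False, G9 = False, G13 = True, G14 = True

G1 = NOT u = NOT True = False
G2 = t OR p = False OR True = True
G3 = r XNOR s = True XNOR True = True
G4 = G1 AND q = False AND True = False
G5 = u OR G3 = True OR True = True
G6 = G5 AND G4 = True AND False = False
G7 = u XNOR G6 = True XNOR False = False
G8 = G6 XOR G3 = False XOR True = True
G9 = G7 XOR G1 = False XOR False = False
G11 = G1 AND G4 = False AND False = False
G13 = G8 OR G2 = True OR True = True
G14 = G2 XOR G11 = True XOR False = True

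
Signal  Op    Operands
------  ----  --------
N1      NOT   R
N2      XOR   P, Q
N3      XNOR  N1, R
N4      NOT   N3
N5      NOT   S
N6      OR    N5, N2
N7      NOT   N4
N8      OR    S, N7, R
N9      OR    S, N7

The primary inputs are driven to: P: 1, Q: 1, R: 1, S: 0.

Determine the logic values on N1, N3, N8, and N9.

N1 = NOT R = NOT 1 = 0
N3 = N1 XNOR R = 0 XNOR 1 = 0
N4 = NOT N3 = NOT 0 = 1
N7 = NOT N4 = NOT 1 = 0
N8 = S OR N7 OR R = 0 OR 0 OR 1 = 1
N9 = S OR N7 = 0 OR 0 = 0

N1 = 0  N3 = 0  N8 = 1  N9 = 0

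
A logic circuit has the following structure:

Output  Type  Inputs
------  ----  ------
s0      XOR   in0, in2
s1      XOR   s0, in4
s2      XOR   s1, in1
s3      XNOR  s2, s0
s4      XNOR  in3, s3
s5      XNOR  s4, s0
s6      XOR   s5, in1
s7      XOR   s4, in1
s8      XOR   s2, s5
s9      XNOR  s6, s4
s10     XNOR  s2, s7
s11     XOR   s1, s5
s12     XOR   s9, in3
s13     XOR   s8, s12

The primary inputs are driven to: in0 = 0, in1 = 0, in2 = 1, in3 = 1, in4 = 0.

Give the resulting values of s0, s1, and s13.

s0 = 1, s1 = 1, s13 = 0

s0 = in0 XOR in2 = 0 XOR 1 = 1
s1 = s0 XOR in4 = 1 XOR 0 = 1
s2 = s1 XOR in1 = 1 XOR 0 = 1
s3 = s2 XNOR s0 = 1 XNOR 1 = 1
s4 = in3 XNOR s3 = 1 XNOR 1 = 1
s5 = s4 XNOR s0 = 1 XNOR 1 = 1
s6 = s5 XOR in1 = 1 XOR 0 = 1
s8 = s2 XOR s5 = 1 XOR 1 = 0
s9 = s6 XNOR s4 = 1 XNOR 1 = 1
s12 = s9 XOR in3 = 1 XOR 1 = 0
s13 = s8 XOR s12 = 0 XOR 0 = 0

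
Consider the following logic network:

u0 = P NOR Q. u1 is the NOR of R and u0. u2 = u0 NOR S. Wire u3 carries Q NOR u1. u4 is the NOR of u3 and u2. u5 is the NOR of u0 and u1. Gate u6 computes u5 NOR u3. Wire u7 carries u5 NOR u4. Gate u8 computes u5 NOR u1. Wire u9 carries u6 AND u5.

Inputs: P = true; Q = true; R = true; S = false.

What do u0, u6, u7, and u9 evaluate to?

u0 = P NOR Q = true NOR true = false
u1 = R NOR u0 = true NOR false = false
u2 = u0 NOR S = false NOR false = true
u3 = Q NOR u1 = true NOR false = false
u4 = u3 NOR u2 = false NOR true = false
u5 = u0 NOR u1 = false NOR false = true
u6 = u5 NOR u3 = true NOR false = false
u7 = u5 NOR u4 = true NOR false = false
u9 = u6 AND u5 = false AND true = false

u0 = false; u6 = false; u7 = false; u9 = false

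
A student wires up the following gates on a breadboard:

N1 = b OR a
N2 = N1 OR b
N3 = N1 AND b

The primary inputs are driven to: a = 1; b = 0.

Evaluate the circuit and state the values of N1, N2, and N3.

N1 = b OR a = 0 OR 1 = 1
N2 = N1 OR b = 1 OR 0 = 1
N3 = N1 AND b = 1 AND 0 = 0

N1 = 1; N2 = 1; N3 = 0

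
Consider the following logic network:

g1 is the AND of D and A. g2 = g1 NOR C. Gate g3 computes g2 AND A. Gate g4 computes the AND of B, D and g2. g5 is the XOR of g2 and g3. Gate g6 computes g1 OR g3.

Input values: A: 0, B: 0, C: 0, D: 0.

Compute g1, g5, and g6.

g1 = 0  g5 = 1  g6 = 0

g1 = D AND A = 0 AND 0 = 0
g2 = g1 NOR C = 0 NOR 0 = 1
g3 = g2 AND A = 1 AND 0 = 0
g5 = g2 XOR g3 = 1 XOR 0 = 1
g6 = g1 OR g3 = 0 OR 0 = 0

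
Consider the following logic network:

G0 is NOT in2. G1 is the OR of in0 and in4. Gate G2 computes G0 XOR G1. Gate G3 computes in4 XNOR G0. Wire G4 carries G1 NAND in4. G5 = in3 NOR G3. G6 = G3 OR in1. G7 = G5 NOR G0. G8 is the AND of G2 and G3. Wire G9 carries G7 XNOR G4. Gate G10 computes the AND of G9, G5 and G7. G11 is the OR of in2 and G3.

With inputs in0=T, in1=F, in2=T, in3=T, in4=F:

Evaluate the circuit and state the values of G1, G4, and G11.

G0 = NOT in2 = NOT T = F
G1 = in0 OR in4 = T OR F = T
G3 = in4 XNOR G0 = F XNOR F = T
G4 = G1 NAND in4 = T NAND F = T
G11 = in2 OR G3 = T OR T = T

G1 = T  G4 = T  G11 = T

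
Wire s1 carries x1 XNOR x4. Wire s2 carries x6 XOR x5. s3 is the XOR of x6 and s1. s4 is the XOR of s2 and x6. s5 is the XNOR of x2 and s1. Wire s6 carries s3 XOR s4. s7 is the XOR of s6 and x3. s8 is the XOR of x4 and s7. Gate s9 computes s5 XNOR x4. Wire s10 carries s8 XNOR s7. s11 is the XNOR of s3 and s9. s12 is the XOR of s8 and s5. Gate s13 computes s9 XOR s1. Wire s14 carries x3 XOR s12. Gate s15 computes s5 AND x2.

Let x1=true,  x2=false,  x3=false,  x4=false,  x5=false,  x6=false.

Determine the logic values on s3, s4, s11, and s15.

s1 = x1 XNOR x4 = true XNOR false = false
s2 = x6 XOR x5 = false XOR false = false
s3 = x6 XOR s1 = false XOR false = false
s4 = s2 XOR x6 = false XOR false = false
s5 = x2 XNOR s1 = false XNOR false = true
s9 = s5 XNOR x4 = true XNOR false = false
s11 = s3 XNOR s9 = false XNOR false = true
s15 = s5 AND x2 = true AND false = false

s3 = false; s4 = false; s11 = true; s15 = false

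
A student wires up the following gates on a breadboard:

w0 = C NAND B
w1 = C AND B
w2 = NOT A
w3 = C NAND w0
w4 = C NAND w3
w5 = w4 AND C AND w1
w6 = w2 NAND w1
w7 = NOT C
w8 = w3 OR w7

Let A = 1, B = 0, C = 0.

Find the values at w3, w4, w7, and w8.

w3 = 1  w4 = 1  w7 = 1  w8 = 1

w0 = C NAND B = 0 NAND 0 = 1
w3 = C NAND w0 = 0 NAND 1 = 1
w4 = C NAND w3 = 0 NAND 1 = 1
w7 = NOT C = NOT 0 = 1
w8 = w3 OR w7 = 1 OR 1 = 1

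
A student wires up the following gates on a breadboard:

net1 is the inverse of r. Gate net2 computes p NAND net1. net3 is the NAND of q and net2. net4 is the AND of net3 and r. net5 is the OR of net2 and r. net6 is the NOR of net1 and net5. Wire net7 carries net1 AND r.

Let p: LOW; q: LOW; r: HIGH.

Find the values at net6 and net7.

net6 = LOW  net7 = LOW

net1 = NOT r = NOT HIGH = LOW
net2 = p NAND net1 = LOW NAND LOW = HIGH
net5 = net2 OR r = HIGH OR HIGH = HIGH
net6 = net1 NOR net5 = LOW NOR HIGH = LOW
net7 = net1 AND r = LOW AND HIGH = LOW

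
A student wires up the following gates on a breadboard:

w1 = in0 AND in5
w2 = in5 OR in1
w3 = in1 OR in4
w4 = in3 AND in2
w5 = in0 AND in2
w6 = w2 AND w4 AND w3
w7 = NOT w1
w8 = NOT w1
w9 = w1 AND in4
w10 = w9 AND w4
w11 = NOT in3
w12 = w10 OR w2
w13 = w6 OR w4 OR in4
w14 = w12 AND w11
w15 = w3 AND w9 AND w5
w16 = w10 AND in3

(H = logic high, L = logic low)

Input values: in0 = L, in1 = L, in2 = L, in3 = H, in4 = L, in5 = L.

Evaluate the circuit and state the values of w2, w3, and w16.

w2 = L; w3 = L; w16 = L

w1 = in0 AND in5 = L AND L = L
w2 = in5 OR in1 = L OR L = L
w3 = in1 OR in4 = L OR L = L
w4 = in3 AND in2 = H AND L = L
w9 = w1 AND in4 = L AND L = L
w10 = w9 AND w4 = L AND L = L
w16 = w10 AND in3 = L AND H = L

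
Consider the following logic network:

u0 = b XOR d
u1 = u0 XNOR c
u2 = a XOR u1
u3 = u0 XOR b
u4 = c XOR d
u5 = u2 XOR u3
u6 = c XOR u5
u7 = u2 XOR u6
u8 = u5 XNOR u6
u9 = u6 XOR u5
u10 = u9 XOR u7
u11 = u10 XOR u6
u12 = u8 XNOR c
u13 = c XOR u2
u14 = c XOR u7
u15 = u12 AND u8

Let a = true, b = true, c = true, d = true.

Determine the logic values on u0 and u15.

u0 = b XOR d = true XOR true = false
u1 = u0 XNOR c = false XNOR true = false
u2 = a XOR u1 = true XOR false = true
u3 = u0 XOR b = false XOR true = true
u5 = u2 XOR u3 = true XOR true = false
u6 = c XOR u5 = true XOR false = true
u8 = u5 XNOR u6 = false XNOR true = false
u12 = u8 XNOR c = false XNOR true = false
u15 = u12 AND u8 = false AND false = false

u0 = false; u15 = false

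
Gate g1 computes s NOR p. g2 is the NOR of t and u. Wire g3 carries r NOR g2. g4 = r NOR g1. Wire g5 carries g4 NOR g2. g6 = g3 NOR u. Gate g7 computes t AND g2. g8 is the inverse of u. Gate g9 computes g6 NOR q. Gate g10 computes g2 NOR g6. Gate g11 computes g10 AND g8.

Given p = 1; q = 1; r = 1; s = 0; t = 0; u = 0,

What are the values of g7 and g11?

g7 = 0  g11 = 0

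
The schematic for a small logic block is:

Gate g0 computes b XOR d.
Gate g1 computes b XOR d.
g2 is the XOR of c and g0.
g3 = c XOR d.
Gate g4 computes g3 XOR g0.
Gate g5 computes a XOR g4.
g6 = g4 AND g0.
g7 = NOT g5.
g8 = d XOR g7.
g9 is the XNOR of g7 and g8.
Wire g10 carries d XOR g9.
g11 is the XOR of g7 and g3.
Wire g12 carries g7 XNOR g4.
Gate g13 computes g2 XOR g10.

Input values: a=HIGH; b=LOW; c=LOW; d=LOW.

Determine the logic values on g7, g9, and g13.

g0 = b XOR d = LOW XOR LOW = LOW
g2 = c XOR g0 = LOW XOR LOW = LOW
g3 = c XOR d = LOW XOR LOW = LOW
g4 = g3 XOR g0 = LOW XOR LOW = LOW
g5 = a XOR g4 = HIGH XOR LOW = HIGH
g7 = NOT g5 = NOT HIGH = LOW
g8 = d XOR g7 = LOW XOR LOW = LOW
g9 = g7 XNOR g8 = LOW XNOR LOW = HIGH
g10 = d XOR g9 = LOW XOR HIGH = HIGH
g13 = g2 XOR g10 = LOW XOR HIGH = HIGH

g7 = LOW  g9 = HIGH  g13 = HIGH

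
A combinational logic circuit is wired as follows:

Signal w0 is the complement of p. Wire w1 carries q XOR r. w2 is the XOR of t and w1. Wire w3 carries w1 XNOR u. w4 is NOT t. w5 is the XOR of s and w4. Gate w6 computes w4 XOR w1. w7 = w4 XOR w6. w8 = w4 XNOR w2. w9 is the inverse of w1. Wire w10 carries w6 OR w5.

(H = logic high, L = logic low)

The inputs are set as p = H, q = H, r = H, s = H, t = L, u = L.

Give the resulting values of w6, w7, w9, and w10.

w6 = H, w7 = L, w9 = H, w10 = H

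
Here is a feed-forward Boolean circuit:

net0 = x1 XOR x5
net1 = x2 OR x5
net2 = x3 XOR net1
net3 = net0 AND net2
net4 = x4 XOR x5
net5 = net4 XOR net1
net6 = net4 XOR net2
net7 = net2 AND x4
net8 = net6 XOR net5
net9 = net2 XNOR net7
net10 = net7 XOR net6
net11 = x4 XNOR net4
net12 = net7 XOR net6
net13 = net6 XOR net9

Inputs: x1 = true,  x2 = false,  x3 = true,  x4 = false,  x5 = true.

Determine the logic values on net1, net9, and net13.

net1 = x2 OR x5 = false OR true = true
net2 = x3 XOR net1 = true XOR true = false
net4 = x4 XOR x5 = false XOR true = true
net6 = net4 XOR net2 = true XOR false = true
net7 = net2 AND x4 = false AND false = false
net9 = net2 XNOR net7 = false XNOR false = true
net13 = net6 XOR net9 = true XOR true = false

net1 = true, net9 = true, net13 = false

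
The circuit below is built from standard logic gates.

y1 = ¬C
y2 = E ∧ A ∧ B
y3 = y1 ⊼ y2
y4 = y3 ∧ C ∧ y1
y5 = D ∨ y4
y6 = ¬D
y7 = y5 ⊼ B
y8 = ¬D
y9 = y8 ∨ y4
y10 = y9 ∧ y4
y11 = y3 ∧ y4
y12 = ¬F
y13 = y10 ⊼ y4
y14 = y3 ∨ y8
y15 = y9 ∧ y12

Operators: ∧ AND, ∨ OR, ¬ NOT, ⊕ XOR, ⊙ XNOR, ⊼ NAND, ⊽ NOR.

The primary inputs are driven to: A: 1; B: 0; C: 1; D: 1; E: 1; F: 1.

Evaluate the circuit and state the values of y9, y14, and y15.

y9 = 0, y14 = 1, y15 = 0

y1 = NOT C = NOT 1 = 0
y2 = E AND A AND B = 1 AND 1 AND 0 = 0
y3 = y1 NAND y2 = 0 NAND 0 = 1
y4 = y3 AND C AND y1 = 1 AND 1 AND 0 = 0
y8 = NOT D = NOT 1 = 0
y9 = y8 OR y4 = 0 OR 0 = 0
y12 = NOT F = NOT 1 = 0
y14 = y3 OR y8 = 1 OR 0 = 1
y15 = y9 AND y12 = 0 AND 0 = 0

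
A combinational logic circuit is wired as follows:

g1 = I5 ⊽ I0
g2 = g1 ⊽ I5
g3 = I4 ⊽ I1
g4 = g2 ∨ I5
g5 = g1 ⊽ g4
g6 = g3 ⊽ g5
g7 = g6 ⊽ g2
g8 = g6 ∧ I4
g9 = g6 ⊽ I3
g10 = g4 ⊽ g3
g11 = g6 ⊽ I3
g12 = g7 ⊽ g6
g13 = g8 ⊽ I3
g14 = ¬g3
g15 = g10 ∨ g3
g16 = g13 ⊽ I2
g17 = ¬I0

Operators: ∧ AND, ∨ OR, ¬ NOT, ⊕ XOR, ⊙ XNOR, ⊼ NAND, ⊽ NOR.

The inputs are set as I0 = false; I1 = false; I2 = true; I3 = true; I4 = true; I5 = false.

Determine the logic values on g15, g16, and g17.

g15 = true, g16 = false, g17 = true

g1 = I5 NOR I0 = false NOR false = true
g2 = g1 NOR I5 = true NOR false = false
g3 = I4 NOR I1 = true NOR false = false
g4 = g2 OR I5 = false OR false = false
g5 = g1 NOR g4 = true NOR false = false
g6 = g3 NOR g5 = false NOR false = true
g8 = g6 AND I4 = true AND true = true
g10 = g4 NOR g3 = false NOR false = true
g13 = g8 NOR I3 = true NOR true = false
g15 = g10 OR g3 = true OR false = true
g16 = g13 NOR I2 = false NOR true = false
g17 = NOT I0 = NOT false = true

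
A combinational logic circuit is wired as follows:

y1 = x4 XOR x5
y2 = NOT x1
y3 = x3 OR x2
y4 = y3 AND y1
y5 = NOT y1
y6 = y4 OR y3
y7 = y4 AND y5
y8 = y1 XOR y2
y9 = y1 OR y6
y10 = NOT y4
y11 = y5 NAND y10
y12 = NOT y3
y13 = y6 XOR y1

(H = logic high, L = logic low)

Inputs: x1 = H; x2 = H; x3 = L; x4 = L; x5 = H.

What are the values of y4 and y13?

y4 = H; y13 = L

y1 = x4 XOR x5 = L XOR H = H
y3 = x3 OR x2 = L OR H = H
y4 = y3 AND y1 = H AND H = H
y6 = y4 OR y3 = H OR H = H
y13 = y6 XOR y1 = H XOR H = L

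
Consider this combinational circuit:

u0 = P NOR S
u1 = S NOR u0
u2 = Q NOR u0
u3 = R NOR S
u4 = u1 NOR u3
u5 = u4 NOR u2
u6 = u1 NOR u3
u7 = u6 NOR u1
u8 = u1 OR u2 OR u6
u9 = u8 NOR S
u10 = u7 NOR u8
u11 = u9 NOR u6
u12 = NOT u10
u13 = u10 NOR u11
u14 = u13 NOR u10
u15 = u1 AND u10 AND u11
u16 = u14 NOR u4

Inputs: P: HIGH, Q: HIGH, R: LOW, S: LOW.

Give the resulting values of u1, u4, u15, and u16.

u1 = HIGH; u4 = LOW; u15 = LOW; u16 = LOW

u0 = P NOR S = HIGH NOR LOW = LOW
u1 = S NOR u0 = LOW NOR LOW = HIGH
u2 = Q NOR u0 = HIGH NOR LOW = LOW
u3 = R NOR S = LOW NOR LOW = HIGH
u4 = u1 NOR u3 = HIGH NOR HIGH = LOW
u6 = u1 NOR u3 = HIGH NOR HIGH = LOW
u7 = u6 NOR u1 = LOW NOR HIGH = LOW
u8 = u1 OR u2 OR u6 = HIGH OR LOW OR LOW = HIGH
u9 = u8 NOR S = HIGH NOR LOW = LOW
u10 = u7 NOR u8 = LOW NOR HIGH = LOW
u11 = u9 NOR u6 = LOW NOR LOW = HIGH
u13 = u10 NOR u11 = LOW NOR HIGH = LOW
u14 = u13 NOR u10 = LOW NOR LOW = HIGH
u15 = u1 AND u10 AND u11 = HIGH AND LOW AND HIGH = LOW
u16 = u14 NOR u4 = HIGH NOR LOW = LOW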